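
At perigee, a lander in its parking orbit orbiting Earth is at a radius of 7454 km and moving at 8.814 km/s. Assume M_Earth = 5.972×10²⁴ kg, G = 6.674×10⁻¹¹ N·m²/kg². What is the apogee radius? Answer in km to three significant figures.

μ = GM = 6.674×10⁻¹¹ × 5.972×10²⁴ = 3.986×10¹⁴ m³/s².
r_p = 7.454×10⁶ m.
Specific energy ε = v²/2 − μ/r = -1.463×10⁷ J/kg, so a = −μ/(2ε) = 1.362×10⁷ m.
The apsides satisfy r_p + r_a = 2a, so the apogee radius is 2a − r_p = 1.979×10⁷ m = 19794 km.

apogee radius ≈ 19800 km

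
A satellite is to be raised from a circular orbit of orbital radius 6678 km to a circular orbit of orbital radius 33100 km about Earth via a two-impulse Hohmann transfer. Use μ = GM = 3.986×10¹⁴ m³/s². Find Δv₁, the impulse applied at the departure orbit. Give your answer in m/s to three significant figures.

Δv ≈ 2240 m/s

r₁ = 6678 km = 6.678×10⁶ m.
r₂ = 33100 km = 3.310×10⁷ m.
Transfer ellipse a_t = (r₁ + r₂)/2 = 1.989×10⁷ m.
At r₁: circular v_c1 = √(μ/r₁) = 7726 m/s; transfer-perigee v_p = √[μ(2/r₁ − 1/a_t)] = 9967 m/s.
Δv₁ = v_p − v_c1 = 2241 m/s.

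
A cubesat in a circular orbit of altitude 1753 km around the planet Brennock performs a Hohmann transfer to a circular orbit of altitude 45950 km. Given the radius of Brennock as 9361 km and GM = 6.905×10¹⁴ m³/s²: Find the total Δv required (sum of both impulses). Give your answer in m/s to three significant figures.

r₁ = 9361 + 1753 = 11114 km = 1.1114×10⁷ m.
r₂ = 9361 + 45950 = 55311 km = 5.5311×10⁷ m.
Transfer ellipse a_t = (r₁ + r₂)/2 = 3.321×10⁷ m.
At r₁: circular v_c1 = √(μ/r₁) = 7882 m/s; transfer-periapsis v_p = √[μ(2/r₁ − 1/a_t)] = 10170 m/s.
Δv₁ = v_p − v_c1 = 2290 m/s.
At r₂: circular v_c2 = √(μ/r₂) = 3533 m/s; transfer-apoapsis v_a = √[μ(2/r₂ − 1/a_t)] = 2044 m/s.
Δv₂ = v_c2 − v_a = 1489 m/s.
Total Δv = Δv₁ + Δv₂ = 3779 m/s.

Δv_total ≈ 3780 m/s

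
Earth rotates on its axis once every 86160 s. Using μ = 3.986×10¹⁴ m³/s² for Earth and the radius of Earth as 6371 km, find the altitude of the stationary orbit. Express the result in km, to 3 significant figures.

A synchronous orbit has period T, so by Kepler's third law a = (μT²/4π²)^(1/3).
μT²/4π² = 3.986×10¹⁴ × (8.616×10⁴)² / 39.48 = 7.495×10²² m³.
a = 4.216×10⁷ m = 42163 km.
Altitude h = a − R = 42163 − 6371 = 35792 km.

h_sync ≈ 35800 km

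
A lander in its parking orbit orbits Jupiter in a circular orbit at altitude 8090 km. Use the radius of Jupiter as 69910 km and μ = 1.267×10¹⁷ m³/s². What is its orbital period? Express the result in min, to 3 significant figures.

T ≈ 203 min

r = 69910 + 8090 = 78000 km = 7.8000×10⁷ m.
Kepler's third law: T = 2π√(r³/μ) = 2π√((7.800×10⁷)³ / 1.267×10¹⁷).
r³/μ = 3.745×10⁶ s², so T = 2π × 1.935×10³ = 1.216×10⁴ s.
Converting: 1.216×10⁴ s ÷ 60.00 = 202.7 min.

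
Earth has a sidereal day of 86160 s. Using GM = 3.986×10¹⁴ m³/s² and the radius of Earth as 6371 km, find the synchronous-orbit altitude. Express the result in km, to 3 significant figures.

A synchronous orbit has period T, so by Kepler's third law a = (μT²/4π²)^(1/3).
μT²/4π² = 3.986×10¹⁴ × (8.616×10⁴)² / 39.48 = 7.495×10²² m³.
a = 4.216×10⁷ m = 42163 km.
Altitude h = a − R = 42163 − 6371 = 35792 km.

h_sync ≈ 35800 km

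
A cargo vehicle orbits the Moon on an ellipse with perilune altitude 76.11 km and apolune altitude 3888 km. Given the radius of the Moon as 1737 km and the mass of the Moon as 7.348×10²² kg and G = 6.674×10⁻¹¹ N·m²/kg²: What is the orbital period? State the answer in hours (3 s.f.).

μ = GM = 6.674×10⁻¹¹ × 7.348×10²² = 4.904×10¹² m³/s².
r_p = 1737 + 76.11 = 1813.1 km = 1.8131×10⁶ m.
r_a = 1737 + 3888 = 5625.0 km = 5.6250×10⁶ m.
Semi-major axis a = (r_p + r_a)/2 = (1813.1 + 5625.0)/2 = 3719.1 km = 3.719×10⁶ m.
By Kepler's third law T = 2π√(a³/μ) = 2π × 3.239×10³ = 2.035×10⁴ s.
= 5.653 hours.

T ≈ 5.65 hours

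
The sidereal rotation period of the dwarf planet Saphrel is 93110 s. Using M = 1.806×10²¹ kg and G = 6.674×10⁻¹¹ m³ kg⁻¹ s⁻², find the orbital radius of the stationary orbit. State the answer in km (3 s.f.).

r_sync ≈ 2980 km

μ = GM = 6.674×10⁻¹¹ × 1.806×10²¹ = 1.205×10¹¹ m³/s².
A synchronous orbit has period T, so by Kepler's third law a = (μT²/4π²)^(1/3).
μT²/4π² = 1.205×10¹¹ × (9.311×10⁴)² / 39.48 = 2.647×10¹⁹ m³.
a = 2.980×10⁶ m = 2980.2 km.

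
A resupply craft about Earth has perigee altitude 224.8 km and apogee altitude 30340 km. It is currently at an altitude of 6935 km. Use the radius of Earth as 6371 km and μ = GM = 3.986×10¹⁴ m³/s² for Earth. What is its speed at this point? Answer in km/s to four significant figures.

r_p = 6371 + 224.8 = 6595.8 km = 6.5958×10⁶ m.
r_a = 6371 + 30340 = 36711 km = 3.6711×10⁷ m.
r = 6371 + 6935 = 13306 km = 1.331×10⁷ m.
Semi-major axis a = (r_p + r_a)/2 = 21653 km = 2.165×10⁷ m.
Vis-viva: v² = μ(2/r − 1/a) = 3.986×10¹⁴ × (1.503×10⁻⁷ − 4.618×10⁻⁸) = 4.150×10⁷ m²/s².
v = 6442 m/s = 6.442 km/s.

v ≈ 6.442 km/s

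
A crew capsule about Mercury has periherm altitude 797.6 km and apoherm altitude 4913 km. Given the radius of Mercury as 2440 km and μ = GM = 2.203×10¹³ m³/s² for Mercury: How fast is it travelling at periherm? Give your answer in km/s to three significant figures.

r_p = 2440 + 797.6 = 3237.6 km = 3.2376×10⁶ m.
r_a = 2440 + 4913 = 7353.0 km = 7.3530×10⁶ m.
Semi-major axis a = (r_p + r_a)/2 = 5295.3 km = 5.295×10⁶ m.
Vis-viva: v² = μ(2/r − 1/a) = 2.203×10¹³ × (6.177×10⁻⁷ − 1.888×10⁻⁷) = 9.449×10⁶ m²/s².
v = 3074 m/s = 3.074 km/s.

v ≈ 3.07 km/s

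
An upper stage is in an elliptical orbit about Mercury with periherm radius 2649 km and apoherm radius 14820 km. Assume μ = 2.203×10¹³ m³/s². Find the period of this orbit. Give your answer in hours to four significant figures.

Semi-major axis a = (r_p + r_a)/2 = (2649.0 + 14820)/2 = 8734.5 km = 8.734×10⁶ m.
By Kepler's third law T = 2π√(a³/μ) = 2π × 5.500×10³ = 3.456×10⁴ s.
= 9.599 hours.

T ≈ 9.599 hours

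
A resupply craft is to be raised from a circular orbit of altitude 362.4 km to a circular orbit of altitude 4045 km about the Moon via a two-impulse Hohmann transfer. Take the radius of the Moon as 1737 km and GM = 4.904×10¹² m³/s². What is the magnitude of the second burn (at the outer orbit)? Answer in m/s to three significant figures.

r₁ = 1737 + 362.4 = 2099.4 km = 2.0994×10⁶ m.
r₂ = 1737 + 4045 = 5782.0 km = 5.7820×10⁶ m.
Transfer ellipse a_t = (r₁ + r₂)/2 = 3.941×10⁶ m.
At r₁: circular v_c1 = √(μ/r₁) = 1528 m/s; transfer-perilune v_p = √[μ(2/r₁ − 1/a_t)] = 1851 m/s.
At r₂: circular v_c2 = √(μ/r₂) = 921.0 m/s; transfer-apolune v_a = √[μ(2/r₂ − 1/a_t)] = 672.2 m/s.
Δv₂ = v_c2 − v_a = 248.8 m/s.

Δv ≈ 249 m/s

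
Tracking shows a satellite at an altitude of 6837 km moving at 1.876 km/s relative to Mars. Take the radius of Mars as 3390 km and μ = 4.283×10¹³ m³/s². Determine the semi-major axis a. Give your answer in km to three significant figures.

r = 3390 + 6837 = 10227 km = 1.023×10⁷ m.
Specific orbital energy ε = v²/2 − μ/r = (1876)²/2 − 4.283×10¹³/1.023×10⁷ = -2.428×10⁶ J/kg.
Since ε = −μ/(2a), a = −μ/(2ε) = 8.819×10⁶ m = 8819.1 km.

a ≈ 8820 km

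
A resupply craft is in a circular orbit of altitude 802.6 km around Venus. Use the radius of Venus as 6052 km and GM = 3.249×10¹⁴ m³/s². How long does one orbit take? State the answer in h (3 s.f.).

T ≈ 1.74 h

r = 6052 + 802.6 = 6854.6 km = 6.8546×10⁶ m.
Kepler's third law: T = 2π√(r³/μ) = 2π√((6.855×10⁶)³ / 3.249×10¹⁴).
r³/μ = 9.913×10⁵ s², so T = 2π × 9.956×10² = 6.256×10³ s.
Converting: 6.256×10³ s ÷ 3600 = 1.738 h.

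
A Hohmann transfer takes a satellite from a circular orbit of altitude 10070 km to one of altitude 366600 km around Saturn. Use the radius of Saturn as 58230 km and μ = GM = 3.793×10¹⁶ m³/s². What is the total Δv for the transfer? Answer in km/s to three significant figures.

Δv_total ≈ 11.8 km/s

r₁ = 58230 + 10070 = 68300 km = 6.8300×10⁷ m.
r₂ = 58230 + 366600 = 424830 km = 4.2483×10⁸ m.
Transfer ellipse a_t = (r₁ + r₂)/2 = 2.466×10⁸ m.
At r₁: circular v_c1 = √(μ/r₁) = 23570 m/s; transfer-perikrone v_p = √[μ(2/r₁ − 1/a_t)] = 30930 m/s.
Δv₁ = v_p − v_c1 = 7367 m/s.
At r₂: circular v_c2 = √(μ/r₂) = 9449 m/s; transfer-apokrone v_a = √[μ(2/r₂ − 1/a_t)] = 4973 m/s.
Δv₂ = v_c2 − v_a = 4476 m/s.
Total Δv = Δv₁ + Δv₂ = 11840 m/s = 11.84 km/s.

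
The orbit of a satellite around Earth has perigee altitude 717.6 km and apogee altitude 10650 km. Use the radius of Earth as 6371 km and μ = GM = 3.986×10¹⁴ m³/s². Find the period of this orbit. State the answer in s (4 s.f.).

T ≈ 13170 s

r_p = 6371 + 717.6 = 7088.6 km = 7.0886×10⁶ m.
r_a = 6371 + 10650 = 17021 km = 1.7021×10⁷ m.
Semi-major axis a = (r_p + r_a)/2 = (7088.6 + 17021)/2 = 12055 km = 1.205×10⁷ m.
By Kepler's third law T = 2π√(a³/μ) = 2π × 2.096×10³ = 1.317×10⁴ s.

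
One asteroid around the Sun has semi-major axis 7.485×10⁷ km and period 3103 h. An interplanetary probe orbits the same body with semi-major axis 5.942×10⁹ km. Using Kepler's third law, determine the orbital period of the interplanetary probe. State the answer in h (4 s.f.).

Kepler's third law: T² ∝ a³, so T₂ = T₁ (a₂/a₁)^(3/2).
a₂/a₁ = 79.39, (a₂/a₁)^(3/2) = 707.3.
T₂ = 3103 × 707.3 = 2.195×10⁶ h.

T₂ ≈ 2.195×10⁶ h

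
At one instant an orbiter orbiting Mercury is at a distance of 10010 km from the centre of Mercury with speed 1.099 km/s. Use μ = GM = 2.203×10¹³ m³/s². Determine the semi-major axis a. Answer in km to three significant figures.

a ≈ 6900 km

r = 1.001×10⁷ m.
Vis-viva rearranged: 1/a = 2/r − v²/μ = 1.998×10⁻⁷ − 5.483×10⁻⁸ = 1.450×10⁻⁷ m⁻¹.
a = 6.898×10⁶ m = 6897.7 km.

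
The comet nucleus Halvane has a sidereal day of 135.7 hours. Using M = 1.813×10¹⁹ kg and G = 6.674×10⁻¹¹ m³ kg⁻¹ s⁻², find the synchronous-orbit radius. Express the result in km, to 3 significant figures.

r_sync ≈ 1940 km

μ = GM = 6.674×10⁻¹¹ × 1.813×10¹⁹ = 1.210×10⁹ m³/s².
T = 135.7 hours = 4.885×10⁵ s.
A synchronous orbit has period T, so by Kepler's third law a = (μT²/4π²)^(1/3).
μT²/4π² = 1.210×10⁹ × (4.885×10⁵)² / 39.48 = 7.315×10¹⁸ m³.
a = 1.941×10⁶ m = 1941.2 km.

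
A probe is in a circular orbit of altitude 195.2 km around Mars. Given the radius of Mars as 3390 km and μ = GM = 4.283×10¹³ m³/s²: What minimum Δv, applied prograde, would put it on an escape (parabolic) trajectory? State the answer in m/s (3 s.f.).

Δv ≈ 1430 m/s

r = 3390 + 195.2 = 3585.2 km = 3.5852×10⁶ m.
Circular speed v_c = √(μ/r) = 3456 m/s.
Escape speed v_esc = √(2μ/r) = √2 × v_c = 4888 m/s.
Δv = v_esc − v_c = 1432 m/s.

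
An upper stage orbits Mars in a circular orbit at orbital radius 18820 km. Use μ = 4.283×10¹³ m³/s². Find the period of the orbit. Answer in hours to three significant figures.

r = 18820 km = 1.882×10⁷ m.
Kepler's third law: T = 2π√(r³/μ) = 2π√((1.882×10⁷)³ / 4.283×10¹³).
r³/μ = 1.556×10⁸ s², so T = 2π × 1.248×10⁴ = 7.839×10⁴ s.
Converting: 7.839×10⁴ s ÷ 3600 = 21.77 hours.

T ≈ 21.8 hours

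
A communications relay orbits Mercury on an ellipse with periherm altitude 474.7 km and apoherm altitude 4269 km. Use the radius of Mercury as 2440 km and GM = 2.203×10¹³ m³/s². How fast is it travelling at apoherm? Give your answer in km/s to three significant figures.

v ≈ 1.41 km/s

r_p = 2440 + 474.7 = 2914.7 km = 2.9147×10⁶ m.
r_a = 2440 + 4269 = 6709.0 km = 6.7090×10⁶ m.
Semi-major axis a = (r_p + r_a)/2 = 4811.9 km = 4.812×10⁶ m.
Vis-viva: v² = μ(2/r − 1/a) = 2.203×10¹³ × (2.981×10⁻⁷ − 2.078×10⁻⁷) = 1.989×10⁶ m²/s².
v = 1410 m/s = 1.410 km/s.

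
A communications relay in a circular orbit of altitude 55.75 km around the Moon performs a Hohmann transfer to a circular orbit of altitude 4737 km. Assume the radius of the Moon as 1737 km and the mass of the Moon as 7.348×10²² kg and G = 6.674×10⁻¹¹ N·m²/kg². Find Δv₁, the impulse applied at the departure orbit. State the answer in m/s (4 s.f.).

μ = GM = 6.674×10⁻¹¹ × 7.348×10²² = 4.904×10¹² m³/s².
r₁ = 1737 + 55.75 = 1792.8 km = 1.7928×10⁶ m.
r₂ = 1737 + 4737 = 6474.0 km = 6.4740×10⁶ m.
Transfer ellipse a_t = (r₁ + r₂)/2 = 4.133×10⁶ m.
At r₁: circular v_c1 = √(μ/r₁) = 1654 m/s; transfer-perilune v_p = √[μ(2/r₁ − 1/a_t)] = 2070 m/s.
Δv₁ = v_p − v_c1 = 416.0 m/s.

Δv ≈ 416.0 m/s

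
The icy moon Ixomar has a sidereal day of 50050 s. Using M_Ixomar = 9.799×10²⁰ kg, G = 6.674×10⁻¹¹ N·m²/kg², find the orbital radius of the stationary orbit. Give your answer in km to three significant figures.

μ = GM = 6.674×10⁻¹¹ × 9.799×10²⁰ = 6.540×10¹⁰ m³/s².
A synchronous orbit has period T, so by Kepler's third law a = (μT²/4π²)^(1/3).
μT²/4π² = 6.540×10¹⁰ × (5.005×10⁴)² / 39.48 = 4.150×10¹⁸ m³.
a = 1.607×10⁶ m = 1607.0 km.

r_sync ≈ 1610 km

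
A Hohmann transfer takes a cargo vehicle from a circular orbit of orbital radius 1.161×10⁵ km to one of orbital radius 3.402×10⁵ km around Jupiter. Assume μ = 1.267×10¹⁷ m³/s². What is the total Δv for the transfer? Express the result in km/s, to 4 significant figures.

r₁ = 1.161×10⁵ km = 1.161×10⁸ m.
r₂ = 3.402×10⁵ km = 3.402×10⁸ m.
Transfer ellipse a_t = (r₁ + r₂)/2 = 2.282×10⁸ m.
At r₁: circular v_c1 = √(μ/r₁) = 33030 m/s; transfer-perijove v_p = √[μ(2/r₁ − 1/a_t)] = 40340 m/s.
Δv₁ = v_p − v_c1 = 7305 m/s.
At r₂: circular v_c2 = √(μ/r₂) = 19300 m/s; transfer-apojove v_a = √[μ(2/r₂ − 1/a_t)] = 13770 m/s.
Δv₂ = v_c2 − v_a = 5532 m/s.
Total Δv = Δv₁ + Δv₂ = 12840 m/s = 12.84 km/s.

Δv_total ≈ 12.84 km/s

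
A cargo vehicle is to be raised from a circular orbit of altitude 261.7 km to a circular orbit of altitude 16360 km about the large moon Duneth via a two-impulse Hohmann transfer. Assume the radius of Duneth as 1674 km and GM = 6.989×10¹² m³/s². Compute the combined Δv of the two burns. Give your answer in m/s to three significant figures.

Δv_total ≈ 1000 m/s

r₁ = 1674 + 261.7 = 1935.7 km = 1.9357×10⁶ m.
r₂ = 1674 + 16360 = 18034 km = 1.8034×10⁷ m.
Transfer ellipse a_t = (r₁ + r₂)/2 = 9.985×10⁶ m.
At r₁: circular v_c1 = √(μ/r₁) = 1900 m/s; transfer-periapsis v_p = √[μ(2/r₁ − 1/a_t)] = 2554 m/s.
Δv₁ = v_p − v_c1 = 653.5 m/s.
At r₂: circular v_c2 = √(μ/r₂) = 622.5 m/s; transfer-apoapsis v_a = √[μ(2/r₂ − 1/a_t)] = 274.1 m/s.
Δv₂ = v_c2 − v_a = 348.4 m/s.
Total Δv = Δv₁ + Δv₂ = 1002 m/s.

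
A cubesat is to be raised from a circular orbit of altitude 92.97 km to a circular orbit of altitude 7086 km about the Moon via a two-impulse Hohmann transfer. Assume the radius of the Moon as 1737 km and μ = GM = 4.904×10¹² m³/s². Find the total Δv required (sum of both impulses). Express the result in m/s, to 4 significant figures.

Δv_total ≈ 778.4 m/s

r₁ = 1737 + 92.97 = 1830.0 km = 1.8300×10⁶ m.
r₂ = 1737 + 7086 = 8823.0 km = 8.8230×10⁶ m.
Transfer ellipse a_t = (r₁ + r₂)/2 = 5.326×10⁶ m.
At r₁: circular v_c1 = √(μ/r₁) = 1637 m/s; transfer-perilune v_p = √[μ(2/r₁ − 1/a_t)] = 2107 m/s.
Δv₁ = v_p − v_c1 = 469.9 m/s.
At r₂: circular v_c2 = √(μ/r₂) = 745.5 m/s; transfer-apolune v_a = √[μ(2/r₂ − 1/a_t)] = 437.0 m/s.
Δv₂ = v_c2 − v_a = 308.5 m/s.
Total Δv = Δv₁ + Δv₂ = 778.4 m/s.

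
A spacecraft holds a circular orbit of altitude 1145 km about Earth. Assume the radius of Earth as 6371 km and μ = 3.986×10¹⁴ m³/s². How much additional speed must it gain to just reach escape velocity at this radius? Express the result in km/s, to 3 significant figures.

Δv ≈ 3.02 km/s

r = 6371 + 1145 = 7516.0 km = 7.5160×10⁶ m.
Circular speed v_c = √(μ/r) = 7282 m/s.
Escape speed v_esc = √(2μ/r) = √2 × v_c = 10300 m/s.
Δv = v_esc − v_c = 3016 m/s = 3.016 km/s.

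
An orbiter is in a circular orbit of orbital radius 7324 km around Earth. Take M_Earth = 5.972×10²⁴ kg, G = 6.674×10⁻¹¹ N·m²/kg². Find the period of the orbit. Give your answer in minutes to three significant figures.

μ = GM = 6.674×10⁻¹¹ × 5.972×10²⁴ = 3.986×10¹⁴ m³/s².
r = 7324 km = 7.324×10⁶ m.
Kepler's third law: T = 2π√(r³/μ) = 2π√((7.324×10⁶)³ / 3.986×10¹⁴).
r³/μ = 9.857×10⁵ s², so T = 2π × 9.928×10² = 6.238×10³ s.
Converting: 6.238×10³ s ÷ 60.00 = 104.0 minutes.

T ≈ 104 minutes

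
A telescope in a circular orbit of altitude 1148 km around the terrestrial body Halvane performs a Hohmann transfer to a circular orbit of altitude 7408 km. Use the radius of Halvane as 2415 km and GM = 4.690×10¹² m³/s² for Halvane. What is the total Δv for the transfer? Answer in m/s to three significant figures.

r₁ = 2415 + 1148 = 3563.0 km = 3.5630×10⁶ m.
r₂ = 2415 + 7408 = 9823.0 km = 9.8230×10⁶ m.
Transfer ellipse a_t = (r₁ + r₂)/2 = 6.693×10⁶ m.
At r₁: circular v_c1 = √(μ/r₁) = 1147 m/s; transfer-periapsis v_p = √[μ(2/r₁ − 1/a_t)] = 1390 m/s.
Δv₁ = v_p − v_c1 = 242.6 m/s.
At r₂: circular v_c2 = √(μ/r₂) = 691.0 m/s; transfer-apoapsis v_a = √[μ(2/r₂ − 1/a_t)] = 504.2 m/s.
Δv₂ = v_c2 − v_a = 186.8 m/s.
Total Δv = Δv₁ + Δv₂ = 429.4 m/s.

Δv_total ≈ 429 m/s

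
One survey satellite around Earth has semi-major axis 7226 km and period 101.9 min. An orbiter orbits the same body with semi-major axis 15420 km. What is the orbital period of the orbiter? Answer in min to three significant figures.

T₂ ≈ 318 min

Kepler's third law: T² ∝ a³, so T₂ = T₁ (a₂/a₁)^(3/2).
a₂/a₁ = 2.134, (a₂/a₁)^(3/2) = 3.117.
T₂ = 101.9 × 3.117 = 317.7 min.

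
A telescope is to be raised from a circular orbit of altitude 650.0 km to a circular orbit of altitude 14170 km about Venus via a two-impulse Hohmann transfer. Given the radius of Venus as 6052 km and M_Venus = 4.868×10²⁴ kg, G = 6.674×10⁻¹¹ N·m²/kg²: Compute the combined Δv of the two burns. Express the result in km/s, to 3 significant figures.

μ = GM = 6.674×10⁻¹¹ × 4.868×10²⁴ = 3.249×10¹⁴ m³/s².
r₁ = 6052 + 650.0 = 6702.0 km = 6.7020×10⁶ m.
r₂ = 6052 + 14170 = 20222 km = 2.0222×10⁷ m.
Transfer ellipse a_t = (r₁ + r₂)/2 = 1.346×10⁷ m.
At r₁: circular v_c1 = √(μ/r₁) = 6963 m/s; transfer-periapsis v_p = √[μ(2/r₁ − 1/a_t)] = 8533 m/s.
Δv₁ = v_p − v_c1 = 1571 m/s.
At r₂: circular v_c2 = √(μ/r₂) = 4008 m/s; transfer-apoapsis v_a = √[μ(2/r₂ − 1/a_t)] = 2828 m/s.
Δv₂ = v_c2 − v_a = 1180 m/s.
Total Δv = Δv₁ + Δv₂ = 2751 m/s = 2.751 km/s.

Δv_total ≈ 2.75 km/s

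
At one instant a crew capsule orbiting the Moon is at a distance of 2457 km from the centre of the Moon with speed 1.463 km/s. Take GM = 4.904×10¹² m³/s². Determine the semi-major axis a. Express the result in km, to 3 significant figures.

a ≈ 2650 km

r = 2.457×10⁶ m.
Specific orbital energy ε = v²/2 − μ/r = (1463)²/2 − 4.904×10¹²/2.457×10⁶ = -9.257×10⁵ J/kg.
Since ε = −μ/(2a), a = −μ/(2ε) = 2.649×10⁶ m = 2648.7 km.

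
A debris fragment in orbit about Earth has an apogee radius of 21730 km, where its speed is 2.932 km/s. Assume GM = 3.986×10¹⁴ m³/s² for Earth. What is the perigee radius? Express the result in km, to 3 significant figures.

r_a = 2.173×10⁷ m.
Specific energy ε = v²/2 − μ/r = -1.404×10⁷ J/kg, so a = −μ/(2ε) = 1.419×10⁷ m.
The apsides satisfy r_p + r_a = 2a, so the perigee radius is 2a − r_a = 6.650×10⁶ m = 6650.2 km.

perigee radius ≈ 6650 km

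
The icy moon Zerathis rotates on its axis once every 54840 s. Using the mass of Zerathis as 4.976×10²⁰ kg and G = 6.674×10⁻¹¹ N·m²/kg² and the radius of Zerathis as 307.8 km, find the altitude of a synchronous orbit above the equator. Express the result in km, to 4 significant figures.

h_sync ≈ 1055 km

μ = GM = 6.674×10⁻¹¹ × 4.976×10²⁰ = 3.321×10¹⁰ m³/s².
A synchronous orbit has period T, so by Kepler's third law a = (μT²/4π²)^(1/3).
μT²/4π² = 3.321×10¹⁰ × (5.484×10⁴)² / 39.48 = 2.530×10¹⁸ m³.
a = 1.363×10⁶ m = 1362.6 km.
Altitude h = a − R = 1362.6 − 307.8 = 1054.8 km.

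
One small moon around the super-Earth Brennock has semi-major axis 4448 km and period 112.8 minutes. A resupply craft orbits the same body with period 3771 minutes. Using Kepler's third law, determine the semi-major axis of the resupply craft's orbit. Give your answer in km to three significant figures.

a₂ ≈ 46200 km

Kepler's third law: a³ ∝ T², so a₂ = a₁ (T₂/T₁)^(2/3).
T₂/T₁ = 33.43, (T₂/T₁)^(2/3) = 10.38.
a₂ = 4448 × 10.38 = 46160 km.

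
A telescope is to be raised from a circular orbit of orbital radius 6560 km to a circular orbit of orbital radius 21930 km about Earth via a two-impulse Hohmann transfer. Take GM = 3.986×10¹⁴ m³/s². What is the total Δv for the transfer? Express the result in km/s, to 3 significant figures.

r₁ = 6560 km = 6.560×10⁶ m.
r₂ = 21930 km = 2.193×10⁷ m.
Transfer ellipse a_t = (r₁ + r₂)/2 = 1.424×10⁷ m.
At r₁: circular v_c1 = √(μ/r₁) = 7795 m/s; transfer-perigee v_p = √[μ(2/r₁ − 1/a_t)] = 9672 m/s.
Δv₁ = v_p − v_c1 = 1877 m/s.
At r₂: circular v_c2 = √(μ/r₂) = 4263 m/s; transfer-apogee v_a = √[μ(2/r₂ − 1/a_t)] = 2893 m/s.
Δv₂ = v_c2 − v_a = 1370 m/s.
Total Δv = Δv₁ + Δv₂ = 3247 m/s = 3.247 km/s.

Δv_total ≈ 3.25 km/s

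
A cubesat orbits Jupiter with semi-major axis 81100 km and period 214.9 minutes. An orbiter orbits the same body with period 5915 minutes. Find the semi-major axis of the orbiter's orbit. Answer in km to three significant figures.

a₂ ≈ 7.39×10⁵ km

Kepler's third law: a³ ∝ T², so a₂ = a₁ (T₂/T₁)^(2/3).
T₂/T₁ = 27.52, (T₂/T₁)^(2/3) = 9.116.
a₂ = 81100 × 9.116 = 7.393×10⁵ km.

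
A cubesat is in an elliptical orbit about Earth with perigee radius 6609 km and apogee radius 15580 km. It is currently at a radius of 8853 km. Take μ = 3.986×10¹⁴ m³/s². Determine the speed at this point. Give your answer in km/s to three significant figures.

v ≈ 7.36 km/s

Semi-major axis a = (r_p + r_a)/2 = 11094 km = 1.109×10⁷ m.
Vis-viva: v² = μ(2/r − 1/a) = 3.986×10¹⁴ × (2.259×10⁻⁷ − 9.013×10⁻⁸) = 5.412×10⁷ m²/s².
v = 7357 m/s = 7.357 km/s.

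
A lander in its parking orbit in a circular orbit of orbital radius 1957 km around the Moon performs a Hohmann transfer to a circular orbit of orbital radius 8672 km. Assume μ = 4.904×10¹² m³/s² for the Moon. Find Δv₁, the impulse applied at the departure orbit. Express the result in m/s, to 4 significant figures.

Δv ≈ 439.1 m/s

r₁ = 1957 km = 1.957×10⁶ m.
r₂ = 8672 km = 8.672×10⁶ m.
Transfer ellipse a_t = (r₁ + r₂)/2 = 5.314×10⁶ m.
At r₁: circular v_c1 = √(μ/r₁) = 1583 m/s; transfer-perilune v_p = √[μ(2/r₁ − 1/a_t)] = 2022 m/s.
Δv₁ = v_p − v_c1 = 439.1 m/s.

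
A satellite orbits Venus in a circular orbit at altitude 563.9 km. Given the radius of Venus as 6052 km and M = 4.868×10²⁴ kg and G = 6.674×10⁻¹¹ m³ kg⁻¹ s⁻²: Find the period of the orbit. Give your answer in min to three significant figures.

μ = GM = 6.674×10⁻¹¹ × 4.868×10²⁴ = 3.249×10¹⁴ m³/s².
r = 6052 + 563.9 = 6615.9 km = 6.6159×10⁶ m.
Kepler's third law: T = 2π√(r³/μ) = 2π√((6.616×10⁶)³ / 3.249×10¹⁴).
r³/μ = 8.913×10⁵ s², so T = 2π × 9.441×10² = 5.932×10³ s.
Converting: 5.932×10³ s ÷ 60.00 = 98.87 min.

T ≈ 98.9 min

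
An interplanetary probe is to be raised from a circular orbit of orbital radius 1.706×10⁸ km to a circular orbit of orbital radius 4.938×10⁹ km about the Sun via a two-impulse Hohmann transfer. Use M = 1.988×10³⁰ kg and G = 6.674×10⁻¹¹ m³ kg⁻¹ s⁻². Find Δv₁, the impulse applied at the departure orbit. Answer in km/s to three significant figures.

μ = GM = 6.674×10⁻¹¹ × 1.988×10³⁰ = 1.327×10²⁰ m³/s².
r₁ = 1.706×10⁸ km = 1.706×10¹¹ m.
r₂ = 4.938×10⁹ km = 4.938×10¹² m.
Transfer ellipse a_t = (r₁ + r₂)/2 = 2.554×10¹² m.
At r₁: circular v_c1 = √(μ/r₁) = 27890 m/s; transfer-perihelion v_p = √[μ(2/r₁ − 1/a_t)] = 38770 m/s.
Δv₁ = v_p − v_c1 = 10890 m/s.
= 10.89 km/s.

Δv ≈ 10.9 km/s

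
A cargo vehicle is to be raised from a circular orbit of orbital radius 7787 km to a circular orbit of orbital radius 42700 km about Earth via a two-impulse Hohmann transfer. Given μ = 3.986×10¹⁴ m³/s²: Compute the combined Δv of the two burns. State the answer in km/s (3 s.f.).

r₁ = 7787 km = 7.787×10⁶ m.
r₂ = 42700 km = 4.270×10⁷ m.
Transfer ellipse a_t = (r₁ + r₂)/2 = 2.524×10⁷ m.
At r₁: circular v_c1 = √(μ/r₁) = 7155 m/s; transfer-perigee v_p = √[μ(2/r₁ − 1/a_t)] = 9305 m/s.
Δv₁ = v_p − v_c1 = 2151 m/s.
At r₂: circular v_c2 = √(μ/r₂) = 3055 m/s; transfer-apogee v_a = √[μ(2/r₂ − 1/a_t)] = 1697 m/s.
Δv₂ = v_c2 − v_a = 1358 m/s.
Total Δv = Δv₁ + Δv₂ = 3509 m/s = 3.509 km/s.

Δv_total ≈ 3.51 km/s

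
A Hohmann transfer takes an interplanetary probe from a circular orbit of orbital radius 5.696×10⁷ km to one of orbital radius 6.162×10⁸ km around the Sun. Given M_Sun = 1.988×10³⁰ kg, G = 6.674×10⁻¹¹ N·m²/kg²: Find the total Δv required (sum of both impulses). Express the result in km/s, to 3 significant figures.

μ = GM = 6.674×10⁻¹¹ × 1.988×10³⁰ = 1.327×10²⁰ m³/s².
r₁ = 5.696×10⁷ km = 5.696×10¹⁰ m.
r₂ = 6.162×10⁸ km = 6.162×10¹¹ m.
Transfer ellipse a_t = (r₁ + r₂)/2 = 3.366×10¹¹ m.
At r₁: circular v_c1 = √(μ/r₁) = 48260 m/s; transfer-perihelion v_p = √[μ(2/r₁ − 1/a_t)] = 65300 m/s.
Δv₁ = v_p − v_c1 = 17040 m/s.
At r₂: circular v_c2 = √(μ/r₂) = 14670 m/s; transfer-aphelion v_a = √[μ(2/r₂ − 1/a_t)] = 6036 m/s.
Δv₂ = v_c2 − v_a = 8637 m/s.
Total Δv = Δv₁ + Δv₂ = 25680 m/s = 25.68 km/s.

Δv_total ≈ 25.7 km/s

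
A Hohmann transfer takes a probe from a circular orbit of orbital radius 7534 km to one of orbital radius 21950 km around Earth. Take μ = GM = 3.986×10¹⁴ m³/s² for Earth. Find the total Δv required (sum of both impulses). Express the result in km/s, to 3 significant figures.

r₁ = 7534 km = 7.534×10⁶ m.
r₂ = 21950 km = 2.195×10⁷ m.
Transfer ellipse a_t = (r₁ + r₂)/2 = 1.474×10⁷ m.
At r₁: circular v_c1 = √(μ/r₁) = 7274 m/s; transfer-perigee v_p = √[μ(2/r₁ − 1/a_t)] = 8876 m/s.
Δv₁ = v_p − v_c1 = 1602 m/s.
At r₂: circular v_c2 = √(μ/r₂) = 4261 m/s; transfer-apogee v_a = √[μ(2/r₂ − 1/a_t)] = 3046 m/s.
Δv₂ = v_c2 − v_a = 1215 m/s.
Total Δv = Δv₁ + Δv₂ = 2817 m/s = 2.817 km/s.

Δv_total ≈ 2.82 km/s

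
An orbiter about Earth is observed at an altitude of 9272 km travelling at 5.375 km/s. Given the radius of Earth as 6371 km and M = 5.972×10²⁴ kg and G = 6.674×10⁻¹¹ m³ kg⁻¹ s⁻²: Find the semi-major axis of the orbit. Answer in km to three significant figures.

μ = GM = 6.674×10⁻¹¹ × 5.972×10²⁴ = 3.986×10¹⁴ m³/s².
r = 6371 + 9272 = 15643 km = 1.564×10⁷ m.
Specific orbital energy ε = v²/2 − μ/r = (5375)²/2 − 3.986×10¹⁴/1.564×10⁷ = -1.103×10⁷ J/kg.
Since ε = −μ/(2a), a = −μ/(2ε) = 1.806×10⁷ m = 18061 km.

a ≈ 18100 km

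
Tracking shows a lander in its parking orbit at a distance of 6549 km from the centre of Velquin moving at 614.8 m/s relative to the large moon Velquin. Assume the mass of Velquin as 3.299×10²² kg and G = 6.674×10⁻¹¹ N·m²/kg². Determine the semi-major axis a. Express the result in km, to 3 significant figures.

a ≈ 7480 km

μ = GM = 6.674×10⁻¹¹ × 3.299×10²² = 2.202×10¹² m³/s².
r = 6.549×10⁶ m.
Vis-viva rearranged: 1/a = 2/r − v²/μ = 3.054×10⁻⁷ − 1.717×10⁻⁷ = 1.337×10⁻⁷ m⁻¹.
a = 7.478×10⁶ m = 7478.4 km.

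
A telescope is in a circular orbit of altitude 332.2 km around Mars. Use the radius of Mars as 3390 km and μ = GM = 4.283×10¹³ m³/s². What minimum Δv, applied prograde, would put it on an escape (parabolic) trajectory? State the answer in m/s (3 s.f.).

Δv ≈ 1410 m/s

r = 3390 + 332.2 = 3722.2 km = 3.7222×10⁶ m.
Circular speed v_c = √(μ/r) = 3392 m/s.
Escape speed v_esc = √(2μ/r) = √2 × v_c = 4797 m/s.
Δv = v_esc − v_c = 1405 m/s.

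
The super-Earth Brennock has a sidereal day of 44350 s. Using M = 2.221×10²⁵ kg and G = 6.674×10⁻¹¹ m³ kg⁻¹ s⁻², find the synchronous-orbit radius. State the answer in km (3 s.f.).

r_sync ≈ 42000 km

μ = GM = 6.674×10⁻¹¹ × 2.221×10²⁵ = 1.482×10¹⁵ m³/s².
A synchronous orbit has period T, so by Kepler's third law a = (μT²/4π²)^(1/3).
μT²/4π² = 1.482×10¹⁵ × (4.435×10⁴)² / 39.48 = 7.385×10²² m³.
a = 4.196×10⁷ m = 41955 km.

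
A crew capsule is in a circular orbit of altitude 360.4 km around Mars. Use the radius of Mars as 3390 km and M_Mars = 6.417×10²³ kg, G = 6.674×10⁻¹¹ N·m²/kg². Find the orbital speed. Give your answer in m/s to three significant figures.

μ = GM = 6.674×10⁻¹¹ × 6.417×10²³ = 4.283×10¹³ m³/s².
r = 3390 + 360.4 = 3750.4 km = 3.7504×10⁶ m.
For a circular orbit v = √(μ/r) = √(4.283×10¹³ / 3.750×10⁶) = √(1.142×10⁷) = 3379 m/s.

v ≈ 3380 m/s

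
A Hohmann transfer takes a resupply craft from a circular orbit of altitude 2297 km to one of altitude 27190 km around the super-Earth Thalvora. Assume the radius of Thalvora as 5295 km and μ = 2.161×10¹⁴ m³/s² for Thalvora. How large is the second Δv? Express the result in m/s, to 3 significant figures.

Δv ≈ 992 m/s

r₁ = 5295 + 2297 = 7592.0 km = 7.5920×10⁶ m.
r₂ = 5295 + 27190 = 32485 km = 3.2485×10⁷ m.
Transfer ellipse a_t = (r₁ + r₂)/2 = 2.004×10⁷ m.
At r₁: circular v_c1 = √(μ/r₁) = 5335 m/s; transfer-periapsis v_p = √[μ(2/r₁ − 1/a_t)] = 6793 m/s.
At r₂: circular v_c2 = √(μ/r₂) = 2579 m/s; transfer-apoapsis v_a = √[μ(2/r₂ − 1/a_t)] = 1588 m/s.
Δv₂ = v_c2 − v_a = 991.6 m/s.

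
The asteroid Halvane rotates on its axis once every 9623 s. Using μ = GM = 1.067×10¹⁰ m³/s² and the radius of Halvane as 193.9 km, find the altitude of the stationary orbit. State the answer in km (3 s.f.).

h_sync ≈ 98.6 km

A synchronous orbit has period T, so by Kepler's third law a = (μT²/4π²)^(1/3).
μT²/4π² = 1.067×10¹⁰ × (9.623×10³)² / 39.48 = 2.503×10¹⁶ m³.
a = 2.925×10⁵ m = 292.51 km.
Altitude h = a − R = 292.51 − 193.9 = 98.611 km.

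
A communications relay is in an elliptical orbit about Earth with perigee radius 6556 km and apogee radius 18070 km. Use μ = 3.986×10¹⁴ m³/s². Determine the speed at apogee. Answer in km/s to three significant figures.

Semi-major axis a = (r_p + r_a)/2 = 12313 km = 1.231×10⁷ m.
Vis-viva: v² = μ(2/r − 1/a) = 3.986×10¹⁴ × (1.107×10⁻⁷ − 8.121×10⁻⁸) = 1.175×10⁷ m²/s².
v = 3427 m/s = 3.427 km/s.

v ≈ 3.43 km/s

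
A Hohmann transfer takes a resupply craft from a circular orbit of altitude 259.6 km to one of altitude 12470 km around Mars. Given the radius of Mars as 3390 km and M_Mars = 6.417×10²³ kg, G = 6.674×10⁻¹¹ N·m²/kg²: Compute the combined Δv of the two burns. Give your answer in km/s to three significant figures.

Δv_total ≈ 1.58 km/s

μ = GM = 6.674×10⁻¹¹ × 6.417×10²³ = 4.283×10¹³ m³/s².
r₁ = 3390 + 259.6 = 3649.6 km = 3.6496×10⁶ m.
r₂ = 3390 + 12470 = 15860 km = 1.5860×10⁷ m.
Transfer ellipse a_t = (r₁ + r₂)/2 = 9.755×10⁶ m.
At r₁: circular v_c1 = √(μ/r₁) = 3426 m/s; transfer-periapsis v_p = √[μ(2/r₁ − 1/a_t)] = 4368 m/s.
Δv₁ = v_p − v_c1 = 942.4 m/s.
At r₂: circular v_c2 = √(μ/r₂) = 1643 m/s; transfer-apoapsis v_a = √[μ(2/r₂ − 1/a_t)] = 1005 m/s.
Δv₂ = v_c2 − v_a = 638.1 m/s.
Total Δv = Δv₁ + Δv₂ = 1581 m/s = 1.581 km/s.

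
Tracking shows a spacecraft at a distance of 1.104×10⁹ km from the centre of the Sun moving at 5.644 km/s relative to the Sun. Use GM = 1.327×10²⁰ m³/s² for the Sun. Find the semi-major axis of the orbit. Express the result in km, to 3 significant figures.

a ≈ 6.36×10⁸ km

r = 1.104×10¹² m.
Vis-viva rearranged: 1/a = 2/r − v²/μ = 1.812×10⁻¹² − 2.401×10⁻¹³ = 1.572×10⁻¹² m⁻¹.
a = 6.363×10¹¹ m = 6.3632×10⁸ km.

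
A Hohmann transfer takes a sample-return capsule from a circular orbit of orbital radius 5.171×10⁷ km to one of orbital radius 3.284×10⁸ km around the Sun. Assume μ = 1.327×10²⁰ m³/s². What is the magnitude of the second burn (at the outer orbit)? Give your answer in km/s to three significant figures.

r₁ = 5.171×10⁷ km = 5.171×10¹⁰ m.
r₂ = 3.284×10⁸ km = 3.284×10¹¹ m.
Transfer ellipse a_t = (r₁ + r₂)/2 = 1.901×10¹¹ m.
At r₁: circular v_c1 = √(μ/r₁) = 50660 m/s; transfer-perihelion v_p = √[μ(2/r₁ − 1/a_t)] = 66590 m/s.
At r₂: circular v_c2 = √(μ/r₂) = 20100 m/s; transfer-aphelion v_a = √[μ(2/r₂ − 1/a_t)] = 10490 m/s.
Δv₂ = v_c2 − v_a = 9616 m/s.
= 9.616 km/s.

Δv ≈ 9.62 km/s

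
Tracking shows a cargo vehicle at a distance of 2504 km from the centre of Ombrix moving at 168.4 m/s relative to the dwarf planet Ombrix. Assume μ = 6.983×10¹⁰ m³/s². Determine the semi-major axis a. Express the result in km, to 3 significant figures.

a ≈ 2550 km

r = 2.504×10⁶ m.
Vis-viva rearranged: 1/a = 2/r − v²/μ = 7.987×10⁻⁷ − 4.061×10⁻⁷ = 3.926×10⁻⁷ m⁻¹.
a = 2.547×10⁶ m = 2547.0 km.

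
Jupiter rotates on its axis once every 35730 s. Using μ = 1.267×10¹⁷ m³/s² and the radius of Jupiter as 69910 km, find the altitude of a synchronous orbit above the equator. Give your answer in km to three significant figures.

A synchronous orbit has period T, so by Kepler's third law a = (μT²/4π²)^(1/3).
μT²/4π² = 1.267×10¹⁷ × (3.573×10⁴)² / 39.48 = 4.097×10²⁴ m³.
a = 1.600×10⁸ m = 1.6002×10⁵ km.
Altitude h = a − R = 1.6002×10⁵ − 69910 = 90105 km.

h_sync ≈ 90100 km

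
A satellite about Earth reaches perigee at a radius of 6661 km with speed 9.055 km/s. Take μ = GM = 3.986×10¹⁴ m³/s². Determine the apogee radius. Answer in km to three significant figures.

apogee radius ≈ 14500 km

r_p = 6.661×10⁶ m.
Specific energy ε = v²/2 − μ/r = -1.884×10⁷ J/kg, so a = −μ/(2ε) = 1.058×10⁷ m.
The apsides satisfy r_p + r_a = 2a, so the apogee radius is 2a − r_p = 1.449×10⁷ m = 14491 km.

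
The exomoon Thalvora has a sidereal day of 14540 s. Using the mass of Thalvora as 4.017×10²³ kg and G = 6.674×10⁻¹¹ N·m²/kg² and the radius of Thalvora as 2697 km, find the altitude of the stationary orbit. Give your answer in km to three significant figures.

h_sync ≈ 2540 km

μ = GM = 6.674×10⁻¹¹ × 4.017×10²³ = 2.681×10¹³ m³/s².
A synchronous orbit has period T, so by Kepler's third law a = (μT²/4π²)^(1/3).
μT²/4π² = 2.681×10¹³ × (1.454×10⁴)² / 39.48 = 1.436×10²⁰ m³.
a = 5.236×10⁶ m = 5236.2 km.
Altitude h = a − R = 5236.2 − 2697 = 2539.2 km.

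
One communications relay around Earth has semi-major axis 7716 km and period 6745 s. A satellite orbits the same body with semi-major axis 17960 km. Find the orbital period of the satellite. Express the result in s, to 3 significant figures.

Kepler's third law: T² ∝ a³, so T₂ = T₁ (a₂/a₁)^(3/2).
a₂/a₁ = 2.328, (a₂/a₁)^(3/2) = 3.551.
T₂ = 6745 × 3.551 = 23950 s.

T₂ ≈ 24000 s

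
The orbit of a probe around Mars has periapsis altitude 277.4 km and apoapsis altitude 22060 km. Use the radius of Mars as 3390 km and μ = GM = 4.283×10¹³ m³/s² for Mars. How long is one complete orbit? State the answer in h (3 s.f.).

r_p = 3390 + 277.4 = 3667.4 km = 3.6674×10⁶ m.
r_a = 3390 + 22060 = 25450 km = 2.5450×10⁷ m.
Semi-major axis a = (r_p + r_a)/2 = (3667.4 + 25450)/2 = 14559 km = 1.456×10⁷ m.
By Kepler's third law T = 2π√(a³/μ) = 2π × 8.488×10³ = 5.333×10⁴ s.
= 14.81 h.

T ≈ 14.8 h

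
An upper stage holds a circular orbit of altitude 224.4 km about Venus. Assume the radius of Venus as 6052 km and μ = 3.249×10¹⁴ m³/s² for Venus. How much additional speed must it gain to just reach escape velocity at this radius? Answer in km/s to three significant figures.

r = 6052 + 224.4 = 6276.4 km = 6.2764×10⁶ m.
Circular speed v_c = √(μ/r) = 7195 m/s.
Escape speed v_esc = √(2μ/r) = √2 × v_c = 10180 m/s.
Δv = v_esc − v_c = 2980 m/s = 2.980 km/s.

Δv ≈ 2.98 km/s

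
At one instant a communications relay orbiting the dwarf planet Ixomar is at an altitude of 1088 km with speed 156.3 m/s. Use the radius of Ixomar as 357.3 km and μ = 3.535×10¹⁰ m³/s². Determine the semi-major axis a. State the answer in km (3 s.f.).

a ≈ 1440 km

r = 357.3 + 1088 = 1445.3 km = 1.445×10⁶ m.
Vis-viva rearranged: 1/a = 2/r − v²/μ = 1.384×10⁻⁶ − 6.911×10⁻⁷ = 6.927×10⁻⁷ m⁻¹.
a = 1.444×10⁶ m = 1443.6 km.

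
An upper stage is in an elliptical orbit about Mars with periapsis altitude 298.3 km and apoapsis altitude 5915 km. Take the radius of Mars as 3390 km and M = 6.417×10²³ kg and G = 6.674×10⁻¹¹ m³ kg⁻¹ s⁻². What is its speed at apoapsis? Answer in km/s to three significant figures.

μ = GM = 6.674×10⁻¹¹ × 6.417×10²³ = 4.283×10¹³ m³/s².
r_p = 3390 + 298.3 = 3688.3 km = 3.6883×10⁶ m.
r_a = 3390 + 5915 = 9305.0 km = 9.3050×10⁶ m.
Semi-major axis a = (r_p + r_a)/2 = 6496.6 km = 6.497×10⁶ m.
Vis-viva: v² = μ(2/r − 1/a) = 4.283×10¹³ × (2.149×10⁻⁷ − 1.539×10⁻⁷) = 2.613×10⁶ m²/s².
v = 1616 m/s = 1.616 km/s.

v ≈ 1.62 km/s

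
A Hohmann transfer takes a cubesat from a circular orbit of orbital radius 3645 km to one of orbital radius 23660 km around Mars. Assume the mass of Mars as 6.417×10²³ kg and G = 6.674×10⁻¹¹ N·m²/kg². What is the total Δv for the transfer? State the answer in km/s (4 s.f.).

μ = GM = 6.674×10⁻¹¹ × 6.417×10²³ = 4.283×10¹³ m³/s².
r₁ = 3645 km = 3.645×10⁶ m.
r₂ = 23660 km = 2.366×10⁷ m.
Transfer ellipse a_t = (r₁ + r₂)/2 = 1.365×10⁷ m.
At r₁: circular v_c1 = √(μ/r₁) = 3428 m/s; transfer-periapsis v_p = √[μ(2/r₁ − 1/a_t)] = 4512 m/s.
Δv₁ = v_p − v_c1 = 1085 m/s.
At r₂: circular v_c2 = √(μ/r₂) = 1345 m/s; transfer-apoapsis v_a = √[μ(2/r₂ − 1/a_t)] = 695.2 m/s.
Δv₂ = v_c2 − v_a = 650.2 m/s.
Total Δv = Δv₁ + Δv₂ = 1735 m/s = 1.735 km/s.

Δv_total ≈ 1.735 km/s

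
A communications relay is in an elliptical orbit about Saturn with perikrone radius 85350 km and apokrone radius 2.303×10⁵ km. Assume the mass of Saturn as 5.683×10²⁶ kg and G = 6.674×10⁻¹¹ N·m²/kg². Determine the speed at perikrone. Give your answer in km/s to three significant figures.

μ = GM = 6.674×10⁻¹¹ × 5.683×10²⁶ = 3.793×10¹⁶ m³/s².
Semi-major axis a = (r_p + r_a)/2 = 1.5782×10⁵ km = 1.578×10⁸ m.
Vis-viva: v² = μ(2/r − 1/a) = 3.793×10¹⁶ × (2.343×10⁻⁸ − 6.336×10⁻⁹) = 6.485×10⁸ m²/s².
v = 25460 m/s = 25.46 km/s.

v ≈ 25.5 km/s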